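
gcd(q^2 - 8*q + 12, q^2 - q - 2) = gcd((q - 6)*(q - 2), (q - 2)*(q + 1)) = q - 2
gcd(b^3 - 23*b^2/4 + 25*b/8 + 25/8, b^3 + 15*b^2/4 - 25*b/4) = b - 5/4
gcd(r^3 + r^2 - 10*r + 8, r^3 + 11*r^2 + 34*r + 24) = r + 4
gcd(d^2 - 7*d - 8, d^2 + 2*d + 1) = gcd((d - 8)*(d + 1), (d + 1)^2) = d + 1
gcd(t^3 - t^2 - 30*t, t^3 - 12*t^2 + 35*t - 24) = 1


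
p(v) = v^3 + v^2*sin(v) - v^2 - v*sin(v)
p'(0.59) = -0.24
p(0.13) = -0.03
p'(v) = v^2*cos(v) + 3*v^2 + 2*v*sin(v) - v*cos(v) - 2*v - sin(v)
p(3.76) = 33.00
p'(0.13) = -0.42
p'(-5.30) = 103.73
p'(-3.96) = 35.03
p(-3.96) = -63.44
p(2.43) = 10.71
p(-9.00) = -847.09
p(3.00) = 18.85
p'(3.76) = 22.66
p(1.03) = 0.06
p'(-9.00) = 186.83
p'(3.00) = 15.77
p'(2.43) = 12.74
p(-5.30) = -149.18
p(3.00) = 18.85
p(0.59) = -0.28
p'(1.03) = 2.05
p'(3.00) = 15.77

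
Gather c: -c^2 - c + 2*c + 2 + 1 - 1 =-c^2 + c + 2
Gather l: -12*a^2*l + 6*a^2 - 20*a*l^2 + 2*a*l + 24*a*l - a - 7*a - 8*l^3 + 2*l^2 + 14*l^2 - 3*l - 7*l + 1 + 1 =6*a^2 - 8*a - 8*l^3 + l^2*(16 - 20*a) + l*(-12*a^2 + 26*a - 10) + 2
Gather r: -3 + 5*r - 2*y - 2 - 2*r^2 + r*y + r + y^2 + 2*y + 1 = -2*r^2 + r*(y + 6) + y^2 - 4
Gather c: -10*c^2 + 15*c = -10*c^2 + 15*c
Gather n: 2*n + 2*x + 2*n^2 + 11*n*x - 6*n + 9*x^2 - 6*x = 2*n^2 + n*(11*x - 4) + 9*x^2 - 4*x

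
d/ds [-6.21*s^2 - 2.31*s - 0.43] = -12.42*s - 2.31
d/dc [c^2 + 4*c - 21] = 2*c + 4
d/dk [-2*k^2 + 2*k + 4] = 2 - 4*k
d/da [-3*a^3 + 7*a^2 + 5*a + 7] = -9*a^2 + 14*a + 5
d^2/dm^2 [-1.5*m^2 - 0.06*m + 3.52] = -3.00000000000000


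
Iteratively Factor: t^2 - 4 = (t + 2)*(t - 2)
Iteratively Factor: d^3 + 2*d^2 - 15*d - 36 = (d - 4)*(d^2 + 6*d + 9) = (d - 4)*(d + 3)*(d + 3)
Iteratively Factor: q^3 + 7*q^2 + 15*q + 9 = (q + 3)*(q^2 + 4*q + 3) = (q + 3)^2*(q + 1)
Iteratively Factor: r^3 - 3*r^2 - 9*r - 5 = (r + 1)*(r^2 - 4*r - 5) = (r - 5)*(r + 1)*(r + 1)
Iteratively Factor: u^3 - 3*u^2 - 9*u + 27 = (u - 3)*(u^2 - 9) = (u - 3)*(u + 3)*(u - 3)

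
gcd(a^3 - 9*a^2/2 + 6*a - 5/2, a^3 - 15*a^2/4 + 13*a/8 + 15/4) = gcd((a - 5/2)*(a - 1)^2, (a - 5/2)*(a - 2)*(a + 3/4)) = a - 5/2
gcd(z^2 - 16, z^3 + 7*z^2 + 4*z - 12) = 1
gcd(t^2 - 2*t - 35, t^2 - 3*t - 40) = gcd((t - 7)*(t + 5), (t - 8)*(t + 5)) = t + 5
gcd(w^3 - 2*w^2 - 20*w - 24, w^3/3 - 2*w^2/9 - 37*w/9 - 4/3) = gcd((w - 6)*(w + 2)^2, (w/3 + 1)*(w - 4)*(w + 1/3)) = 1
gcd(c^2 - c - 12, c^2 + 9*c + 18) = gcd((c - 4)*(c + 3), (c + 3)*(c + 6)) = c + 3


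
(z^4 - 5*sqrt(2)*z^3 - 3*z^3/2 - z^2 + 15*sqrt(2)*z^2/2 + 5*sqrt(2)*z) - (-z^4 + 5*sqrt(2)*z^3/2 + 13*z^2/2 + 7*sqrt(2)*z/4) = 2*z^4 - 15*sqrt(2)*z^3/2 - 3*z^3/2 - 15*z^2/2 + 15*sqrt(2)*z^2/2 + 13*sqrt(2)*z/4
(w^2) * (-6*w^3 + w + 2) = -6*w^5 + w^3 + 2*w^2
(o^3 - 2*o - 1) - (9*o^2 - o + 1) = o^3 - 9*o^2 - o - 2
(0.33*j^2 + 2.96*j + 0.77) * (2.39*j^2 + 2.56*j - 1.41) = 0.7887*j^4 + 7.9192*j^3 + 8.9526*j^2 - 2.2024*j - 1.0857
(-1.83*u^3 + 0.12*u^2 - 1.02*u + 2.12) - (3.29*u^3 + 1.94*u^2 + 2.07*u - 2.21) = -5.12*u^3 - 1.82*u^2 - 3.09*u + 4.33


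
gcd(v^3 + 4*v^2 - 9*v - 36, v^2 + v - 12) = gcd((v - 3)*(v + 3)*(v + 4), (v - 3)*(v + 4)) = v^2 + v - 12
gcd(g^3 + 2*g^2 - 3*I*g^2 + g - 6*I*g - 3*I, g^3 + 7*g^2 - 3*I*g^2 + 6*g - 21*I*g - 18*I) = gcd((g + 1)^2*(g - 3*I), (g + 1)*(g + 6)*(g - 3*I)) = g^2 + g*(1 - 3*I) - 3*I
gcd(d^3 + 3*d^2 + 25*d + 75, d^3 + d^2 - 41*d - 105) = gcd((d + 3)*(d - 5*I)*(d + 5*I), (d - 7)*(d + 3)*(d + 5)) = d + 3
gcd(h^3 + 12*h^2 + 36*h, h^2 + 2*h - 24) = h + 6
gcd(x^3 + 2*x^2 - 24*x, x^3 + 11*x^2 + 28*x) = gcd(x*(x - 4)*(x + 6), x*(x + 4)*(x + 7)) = x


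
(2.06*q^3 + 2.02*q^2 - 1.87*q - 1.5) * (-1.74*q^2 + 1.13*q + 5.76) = -3.5844*q^5 - 1.187*q^4 + 17.402*q^3 + 12.1321*q^2 - 12.4662*q - 8.64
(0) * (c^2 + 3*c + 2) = 0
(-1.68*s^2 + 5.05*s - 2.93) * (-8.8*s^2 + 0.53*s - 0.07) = 14.784*s^4 - 45.3304*s^3 + 28.5781*s^2 - 1.9064*s + 0.2051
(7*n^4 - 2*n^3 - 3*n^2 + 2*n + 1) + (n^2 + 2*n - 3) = 7*n^4 - 2*n^3 - 2*n^2 + 4*n - 2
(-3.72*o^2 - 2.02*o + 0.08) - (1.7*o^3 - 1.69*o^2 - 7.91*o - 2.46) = -1.7*o^3 - 2.03*o^2 + 5.89*o + 2.54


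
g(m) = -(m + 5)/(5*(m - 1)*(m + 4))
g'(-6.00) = -0.00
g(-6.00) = 0.01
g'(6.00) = 0.01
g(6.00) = -0.04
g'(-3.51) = -0.15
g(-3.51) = 0.13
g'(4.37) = 0.02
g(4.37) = -0.07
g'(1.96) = 0.26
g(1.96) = -0.24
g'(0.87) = 14.20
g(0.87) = 1.85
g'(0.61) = 1.58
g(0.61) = 0.62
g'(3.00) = 0.06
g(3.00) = -0.11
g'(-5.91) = -0.01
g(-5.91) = 0.01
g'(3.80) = 0.03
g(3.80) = -0.08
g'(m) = -1/(5*(m - 1)*(m + 4)) + (m + 5)/(5*(m - 1)*(m + 4)^2) + (m + 5)/(5*(m - 1)^2*(m + 4)) = (m^2 + 10*m + 19)/(5*(m^4 + 6*m^3 + m^2 - 24*m + 16))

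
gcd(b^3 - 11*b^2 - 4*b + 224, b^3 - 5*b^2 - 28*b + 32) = b^2 - 4*b - 32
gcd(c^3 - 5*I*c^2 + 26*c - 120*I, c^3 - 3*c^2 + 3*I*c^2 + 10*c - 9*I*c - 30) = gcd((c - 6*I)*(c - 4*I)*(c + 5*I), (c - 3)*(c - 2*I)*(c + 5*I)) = c + 5*I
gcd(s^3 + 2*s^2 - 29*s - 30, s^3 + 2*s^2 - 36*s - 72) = s + 6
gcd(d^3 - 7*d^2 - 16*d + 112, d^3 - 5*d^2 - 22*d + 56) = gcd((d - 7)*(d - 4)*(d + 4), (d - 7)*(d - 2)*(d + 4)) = d^2 - 3*d - 28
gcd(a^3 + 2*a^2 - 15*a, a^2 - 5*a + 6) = a - 3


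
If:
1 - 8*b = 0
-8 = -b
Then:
No Solution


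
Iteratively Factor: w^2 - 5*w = (w)*(w - 5)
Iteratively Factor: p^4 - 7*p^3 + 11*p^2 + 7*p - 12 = (p - 1)*(p^3 - 6*p^2 + 5*p + 12) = (p - 1)*(p + 1)*(p^2 - 7*p + 12) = (p - 4)*(p - 1)*(p + 1)*(p - 3)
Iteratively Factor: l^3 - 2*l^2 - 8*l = (l)*(l^2 - 2*l - 8) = l*(l - 4)*(l + 2)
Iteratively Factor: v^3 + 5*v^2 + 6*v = (v + 3)*(v^2 + 2*v) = (v + 2)*(v + 3)*(v)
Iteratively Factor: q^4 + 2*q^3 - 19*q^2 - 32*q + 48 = (q + 3)*(q^3 - q^2 - 16*q + 16) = (q - 4)*(q + 3)*(q^2 + 3*q - 4) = (q - 4)*(q - 1)*(q + 3)*(q + 4)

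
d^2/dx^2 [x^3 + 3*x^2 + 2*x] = 6*x + 6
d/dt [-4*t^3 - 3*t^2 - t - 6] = -12*t^2 - 6*t - 1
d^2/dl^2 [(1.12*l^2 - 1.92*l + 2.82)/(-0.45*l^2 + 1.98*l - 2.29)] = (2.22044604925031e-16*l^4 - 1.21824*l^3 + 3.49866*l^2 + 3.20436*l - 10.634492)/(0.091125*l^6 - 1.20285*l^5 + 6.683715*l^4 - 20.004732*l^3 + 34.012683*l^2 - 31.149954*l + 12.008989)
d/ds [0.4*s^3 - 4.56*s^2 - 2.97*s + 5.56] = 1.2*s^2 - 9.12*s - 2.97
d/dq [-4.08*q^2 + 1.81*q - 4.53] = 1.81 - 8.16*q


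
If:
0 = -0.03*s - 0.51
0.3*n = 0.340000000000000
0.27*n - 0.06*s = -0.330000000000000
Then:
No Solution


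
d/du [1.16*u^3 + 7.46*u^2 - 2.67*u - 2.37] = 3.48*u^2 + 14.92*u - 2.67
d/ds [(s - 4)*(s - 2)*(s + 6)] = 3*s^2 - 28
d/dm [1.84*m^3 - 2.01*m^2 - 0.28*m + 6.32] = 5.52*m^2 - 4.02*m - 0.28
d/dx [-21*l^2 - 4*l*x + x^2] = -4*l + 2*x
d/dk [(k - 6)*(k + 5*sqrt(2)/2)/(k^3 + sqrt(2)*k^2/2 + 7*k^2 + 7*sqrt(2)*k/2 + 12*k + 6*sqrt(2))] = (-(k - 6)*(2*k + 5*sqrt(2))*(6*k^2 + 2*sqrt(2)*k + 28*k + 7*sqrt(2) + 24) + (4*k - 12 + 5*sqrt(2))*(2*k^3 + sqrt(2)*k^2 + 14*k^2 + 7*sqrt(2)*k + 24*k + 12*sqrt(2)))/(2*k^3 + sqrt(2)*k^2 + 14*k^2 + 7*sqrt(2)*k + 24*k + 12*sqrt(2))^2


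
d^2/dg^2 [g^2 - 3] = 2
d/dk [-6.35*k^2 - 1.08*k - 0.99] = -12.7*k - 1.08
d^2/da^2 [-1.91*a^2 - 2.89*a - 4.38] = -3.82000000000000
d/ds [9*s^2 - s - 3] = 18*s - 1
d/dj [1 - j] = -1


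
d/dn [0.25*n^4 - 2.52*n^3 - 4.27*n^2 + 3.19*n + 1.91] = 1.0*n^3 - 7.56*n^2 - 8.54*n + 3.19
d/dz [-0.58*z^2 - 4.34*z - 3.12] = -1.16*z - 4.34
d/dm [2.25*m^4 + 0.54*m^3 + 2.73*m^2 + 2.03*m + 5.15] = 9.0*m^3 + 1.62*m^2 + 5.46*m + 2.03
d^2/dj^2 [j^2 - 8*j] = 2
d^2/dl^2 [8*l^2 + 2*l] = 16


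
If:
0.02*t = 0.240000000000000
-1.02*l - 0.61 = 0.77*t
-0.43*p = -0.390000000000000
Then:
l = -9.66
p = 0.91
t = 12.00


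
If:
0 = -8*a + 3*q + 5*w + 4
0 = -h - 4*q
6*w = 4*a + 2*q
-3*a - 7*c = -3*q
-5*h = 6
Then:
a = 81/70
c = -18/49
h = -6/5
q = 3/10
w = 61/70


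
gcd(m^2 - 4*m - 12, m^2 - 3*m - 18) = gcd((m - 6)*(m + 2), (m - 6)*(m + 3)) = m - 6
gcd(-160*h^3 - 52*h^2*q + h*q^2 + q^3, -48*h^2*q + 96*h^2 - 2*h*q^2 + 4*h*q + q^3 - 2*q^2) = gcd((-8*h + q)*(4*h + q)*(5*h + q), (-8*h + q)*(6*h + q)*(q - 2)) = -8*h + q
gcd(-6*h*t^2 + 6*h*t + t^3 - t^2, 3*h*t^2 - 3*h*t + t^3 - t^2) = t^2 - t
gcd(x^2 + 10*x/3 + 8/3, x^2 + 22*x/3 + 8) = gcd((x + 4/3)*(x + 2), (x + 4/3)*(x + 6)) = x + 4/3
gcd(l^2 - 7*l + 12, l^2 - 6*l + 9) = l - 3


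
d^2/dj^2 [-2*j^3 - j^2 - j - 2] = -12*j - 2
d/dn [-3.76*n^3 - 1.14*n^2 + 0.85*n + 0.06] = -11.28*n^2 - 2.28*n + 0.85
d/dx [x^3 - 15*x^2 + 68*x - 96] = 3*x^2 - 30*x + 68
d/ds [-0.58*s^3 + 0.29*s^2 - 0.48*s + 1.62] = -1.74*s^2 + 0.58*s - 0.48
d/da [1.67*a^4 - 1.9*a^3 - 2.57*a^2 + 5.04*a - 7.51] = 6.68*a^3 - 5.7*a^2 - 5.14*a + 5.04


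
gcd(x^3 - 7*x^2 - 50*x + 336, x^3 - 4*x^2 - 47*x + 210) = x^2 + x - 42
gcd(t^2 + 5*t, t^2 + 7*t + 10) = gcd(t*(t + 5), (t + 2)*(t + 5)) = t + 5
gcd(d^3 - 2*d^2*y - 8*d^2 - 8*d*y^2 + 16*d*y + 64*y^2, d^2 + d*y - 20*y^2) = -d + 4*y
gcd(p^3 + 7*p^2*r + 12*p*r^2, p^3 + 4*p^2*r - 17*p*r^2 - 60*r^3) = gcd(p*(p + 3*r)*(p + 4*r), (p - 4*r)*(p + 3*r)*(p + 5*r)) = p + 3*r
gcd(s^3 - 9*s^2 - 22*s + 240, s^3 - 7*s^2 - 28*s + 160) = s^2 - 3*s - 40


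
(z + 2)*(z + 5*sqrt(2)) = z^2 + 2*z + 5*sqrt(2)*z + 10*sqrt(2)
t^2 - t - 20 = (t - 5)*(t + 4)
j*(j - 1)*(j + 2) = j^3 + j^2 - 2*j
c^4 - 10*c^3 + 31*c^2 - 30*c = c*(c - 5)*(c - 3)*(c - 2)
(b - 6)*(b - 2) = b^2 - 8*b + 12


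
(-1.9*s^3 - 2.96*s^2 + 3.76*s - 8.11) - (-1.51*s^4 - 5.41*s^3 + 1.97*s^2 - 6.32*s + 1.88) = 1.51*s^4 + 3.51*s^3 - 4.93*s^2 + 10.08*s - 9.99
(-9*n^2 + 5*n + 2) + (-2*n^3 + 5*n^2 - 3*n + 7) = -2*n^3 - 4*n^2 + 2*n + 9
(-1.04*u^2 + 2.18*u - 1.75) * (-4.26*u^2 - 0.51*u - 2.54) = 4.4304*u^4 - 8.7564*u^3 + 8.9848*u^2 - 4.6447*u + 4.445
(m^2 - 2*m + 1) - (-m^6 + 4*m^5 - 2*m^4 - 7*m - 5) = m^6 - 4*m^5 + 2*m^4 + m^2 + 5*m + 6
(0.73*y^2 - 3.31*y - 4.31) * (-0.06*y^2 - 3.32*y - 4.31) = -0.0438*y^4 - 2.225*y^3 + 8.1015*y^2 + 28.5753*y + 18.5761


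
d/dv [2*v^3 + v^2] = 2*v*(3*v + 1)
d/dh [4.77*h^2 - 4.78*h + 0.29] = 9.54*h - 4.78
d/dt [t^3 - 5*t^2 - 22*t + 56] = 3*t^2 - 10*t - 22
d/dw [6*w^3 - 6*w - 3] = 18*w^2 - 6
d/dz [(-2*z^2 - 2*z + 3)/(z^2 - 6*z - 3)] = 2*(7*z^2 + 3*z + 12)/(z^4 - 12*z^3 + 30*z^2 + 36*z + 9)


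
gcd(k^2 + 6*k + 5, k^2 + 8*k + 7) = k + 1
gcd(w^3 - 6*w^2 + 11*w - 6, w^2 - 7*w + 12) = w - 3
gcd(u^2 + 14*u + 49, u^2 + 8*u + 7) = u + 7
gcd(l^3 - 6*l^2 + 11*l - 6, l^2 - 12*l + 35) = 1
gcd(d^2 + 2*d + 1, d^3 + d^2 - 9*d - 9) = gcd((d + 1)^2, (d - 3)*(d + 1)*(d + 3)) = d + 1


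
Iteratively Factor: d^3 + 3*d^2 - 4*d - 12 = (d + 3)*(d^2 - 4) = (d - 2)*(d + 3)*(d + 2)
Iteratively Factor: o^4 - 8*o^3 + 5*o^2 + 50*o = (o - 5)*(o^3 - 3*o^2 - 10*o) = (o - 5)^2*(o^2 + 2*o) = o*(o - 5)^2*(o + 2)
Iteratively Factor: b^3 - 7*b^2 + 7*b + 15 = (b - 5)*(b^2 - 2*b - 3) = (b - 5)*(b + 1)*(b - 3)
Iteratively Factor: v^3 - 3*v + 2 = (v + 2)*(v^2 - 2*v + 1) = (v - 1)*(v + 2)*(v - 1)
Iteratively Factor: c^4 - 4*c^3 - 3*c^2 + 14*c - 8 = (c - 1)*(c^3 - 3*c^2 - 6*c + 8) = (c - 4)*(c - 1)*(c^2 + c - 2) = (c - 4)*(c - 1)*(c + 2)*(c - 1)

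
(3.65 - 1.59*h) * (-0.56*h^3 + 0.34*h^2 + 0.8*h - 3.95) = 0.8904*h^4 - 2.5846*h^3 - 0.0310000000000001*h^2 + 9.2005*h - 14.4175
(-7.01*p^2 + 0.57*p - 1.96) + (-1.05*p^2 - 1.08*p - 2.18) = -8.06*p^2 - 0.51*p - 4.14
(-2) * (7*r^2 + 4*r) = -14*r^2 - 8*r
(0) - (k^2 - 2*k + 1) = -k^2 + 2*k - 1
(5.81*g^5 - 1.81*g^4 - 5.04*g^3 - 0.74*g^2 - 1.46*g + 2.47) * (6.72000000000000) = 39.0432*g^5 - 12.1632*g^4 - 33.8688*g^3 - 4.9728*g^2 - 9.8112*g + 16.5984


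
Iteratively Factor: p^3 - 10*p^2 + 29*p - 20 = (p - 5)*(p^2 - 5*p + 4) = (p - 5)*(p - 1)*(p - 4)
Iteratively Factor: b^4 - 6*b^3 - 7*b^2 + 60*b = (b)*(b^3 - 6*b^2 - 7*b + 60) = b*(b - 4)*(b^2 - 2*b - 15) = b*(b - 5)*(b - 4)*(b + 3)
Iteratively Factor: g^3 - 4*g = (g - 2)*(g^2 + 2*g) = (g - 2)*(g + 2)*(g)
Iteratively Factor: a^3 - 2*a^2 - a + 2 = (a - 1)*(a^2 - a - 2) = (a - 2)*(a - 1)*(a + 1)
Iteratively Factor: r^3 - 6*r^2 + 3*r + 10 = (r - 2)*(r^2 - 4*r - 5) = (r - 2)*(r + 1)*(r - 5)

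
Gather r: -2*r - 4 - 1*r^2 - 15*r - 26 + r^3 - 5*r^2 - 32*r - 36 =r^3 - 6*r^2 - 49*r - 66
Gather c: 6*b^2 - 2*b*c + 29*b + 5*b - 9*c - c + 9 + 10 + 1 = 6*b^2 + 34*b + c*(-2*b - 10) + 20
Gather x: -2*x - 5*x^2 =-5*x^2 - 2*x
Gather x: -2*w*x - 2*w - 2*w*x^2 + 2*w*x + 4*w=-2*w*x^2 + 2*w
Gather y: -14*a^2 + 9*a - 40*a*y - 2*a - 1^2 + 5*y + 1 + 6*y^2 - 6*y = -14*a^2 + 7*a + 6*y^2 + y*(-40*a - 1)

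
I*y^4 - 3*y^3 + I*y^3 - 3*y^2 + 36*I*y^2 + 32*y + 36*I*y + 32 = (y - 4*I)*(y - I)*(y + 8*I)*(I*y + I)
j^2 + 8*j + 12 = (j + 2)*(j + 6)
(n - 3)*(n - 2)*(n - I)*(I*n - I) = I*n^4 + n^3 - 6*I*n^3 - 6*n^2 + 11*I*n^2 + 11*n - 6*I*n - 6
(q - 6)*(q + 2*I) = q^2 - 6*q + 2*I*q - 12*I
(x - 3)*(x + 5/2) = x^2 - x/2 - 15/2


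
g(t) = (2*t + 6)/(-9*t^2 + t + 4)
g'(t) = (2*t + 6)*(18*t - 1)/(-9*t^2 + t + 4)^2 + 2/(-9*t^2 + t + 4)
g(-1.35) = -0.24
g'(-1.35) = -0.59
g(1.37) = -0.76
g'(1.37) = 1.38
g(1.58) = -0.54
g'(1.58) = 0.76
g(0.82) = -6.20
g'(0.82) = 67.68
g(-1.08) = -0.51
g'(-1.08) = -1.63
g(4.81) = -0.08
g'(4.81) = 0.02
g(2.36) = -0.24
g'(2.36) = 0.19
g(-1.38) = -0.22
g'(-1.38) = -0.53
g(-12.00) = 0.01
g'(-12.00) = 0.00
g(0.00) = 1.50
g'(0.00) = 0.12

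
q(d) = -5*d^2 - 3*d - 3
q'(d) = -10*d - 3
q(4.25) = -106.06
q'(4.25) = -45.50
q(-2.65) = -30.16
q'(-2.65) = 23.50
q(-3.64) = -58.33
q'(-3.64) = 33.40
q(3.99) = -94.57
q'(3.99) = -42.90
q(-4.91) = -108.81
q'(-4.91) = 46.10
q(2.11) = -31.59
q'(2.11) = -24.10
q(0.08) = -3.27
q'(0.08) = -3.80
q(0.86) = -9.28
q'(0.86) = -11.60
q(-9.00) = -381.00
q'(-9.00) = 87.00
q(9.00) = -435.00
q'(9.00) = -93.00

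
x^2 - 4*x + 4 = (x - 2)^2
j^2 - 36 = (j - 6)*(j + 6)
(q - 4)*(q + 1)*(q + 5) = q^3 + 2*q^2 - 19*q - 20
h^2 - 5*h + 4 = (h - 4)*(h - 1)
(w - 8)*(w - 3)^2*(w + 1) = w^4 - 13*w^3 + 43*w^2 - 15*w - 72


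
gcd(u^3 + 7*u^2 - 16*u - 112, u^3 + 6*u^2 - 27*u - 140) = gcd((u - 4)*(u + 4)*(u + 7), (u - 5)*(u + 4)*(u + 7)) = u^2 + 11*u + 28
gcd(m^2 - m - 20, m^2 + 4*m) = m + 4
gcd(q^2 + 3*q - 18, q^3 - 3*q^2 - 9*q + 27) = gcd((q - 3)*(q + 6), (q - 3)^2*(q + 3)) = q - 3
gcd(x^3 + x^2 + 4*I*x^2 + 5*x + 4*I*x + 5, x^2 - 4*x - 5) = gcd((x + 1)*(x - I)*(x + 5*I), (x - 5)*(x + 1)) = x + 1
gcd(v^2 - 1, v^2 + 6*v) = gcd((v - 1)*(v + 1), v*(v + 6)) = 1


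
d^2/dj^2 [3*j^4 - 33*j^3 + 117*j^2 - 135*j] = 36*j^2 - 198*j + 234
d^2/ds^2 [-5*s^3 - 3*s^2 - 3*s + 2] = -30*s - 6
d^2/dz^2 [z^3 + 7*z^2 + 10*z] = 6*z + 14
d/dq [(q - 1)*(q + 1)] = 2*q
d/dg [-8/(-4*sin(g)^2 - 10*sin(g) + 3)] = -16*(4*sin(g) + 5)*cos(g)/(4*sin(g)^2 + 10*sin(g) - 3)^2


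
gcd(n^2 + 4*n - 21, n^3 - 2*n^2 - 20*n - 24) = 1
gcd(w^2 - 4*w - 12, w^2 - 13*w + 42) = w - 6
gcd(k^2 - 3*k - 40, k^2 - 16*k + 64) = k - 8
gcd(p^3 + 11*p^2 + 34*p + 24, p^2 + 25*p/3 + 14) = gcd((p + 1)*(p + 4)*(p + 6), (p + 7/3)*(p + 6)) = p + 6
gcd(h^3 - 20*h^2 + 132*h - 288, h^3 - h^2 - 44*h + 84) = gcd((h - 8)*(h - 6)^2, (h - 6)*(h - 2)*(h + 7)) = h - 6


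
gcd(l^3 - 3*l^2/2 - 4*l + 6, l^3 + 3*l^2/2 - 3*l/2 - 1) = l + 2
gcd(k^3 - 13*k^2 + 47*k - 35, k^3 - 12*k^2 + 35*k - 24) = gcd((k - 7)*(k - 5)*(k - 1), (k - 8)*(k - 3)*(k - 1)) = k - 1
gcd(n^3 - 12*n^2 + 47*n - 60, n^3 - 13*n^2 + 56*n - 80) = n^2 - 9*n + 20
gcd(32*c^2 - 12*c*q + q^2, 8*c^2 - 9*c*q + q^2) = -8*c + q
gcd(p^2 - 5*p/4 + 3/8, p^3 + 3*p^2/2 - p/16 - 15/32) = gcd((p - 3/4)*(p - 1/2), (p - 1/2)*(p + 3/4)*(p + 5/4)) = p - 1/2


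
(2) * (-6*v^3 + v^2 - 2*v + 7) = -12*v^3 + 2*v^2 - 4*v + 14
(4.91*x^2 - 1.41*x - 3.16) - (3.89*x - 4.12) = 4.91*x^2 - 5.3*x + 0.96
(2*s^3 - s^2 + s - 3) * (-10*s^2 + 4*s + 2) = -20*s^5 + 18*s^4 - 10*s^3 + 32*s^2 - 10*s - 6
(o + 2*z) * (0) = 0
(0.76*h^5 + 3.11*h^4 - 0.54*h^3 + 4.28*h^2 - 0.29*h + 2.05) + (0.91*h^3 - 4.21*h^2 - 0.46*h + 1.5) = 0.76*h^5 + 3.11*h^4 + 0.37*h^3 + 0.0700000000000003*h^2 - 0.75*h + 3.55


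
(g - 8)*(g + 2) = g^2 - 6*g - 16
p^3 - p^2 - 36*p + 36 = (p - 6)*(p - 1)*(p + 6)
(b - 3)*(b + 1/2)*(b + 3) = b^3 + b^2/2 - 9*b - 9/2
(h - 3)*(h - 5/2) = h^2 - 11*h/2 + 15/2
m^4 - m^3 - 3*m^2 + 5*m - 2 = (m - 1)^3*(m + 2)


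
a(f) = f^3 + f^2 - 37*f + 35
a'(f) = 3*f^2 + 2*f - 37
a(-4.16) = 134.23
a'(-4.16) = 6.60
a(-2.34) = 114.24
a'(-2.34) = -25.25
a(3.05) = -40.17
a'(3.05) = -2.99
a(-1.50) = 89.38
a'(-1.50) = -33.25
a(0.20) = 27.65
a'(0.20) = -36.48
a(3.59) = -38.67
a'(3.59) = 8.84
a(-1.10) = 75.58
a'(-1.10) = -35.57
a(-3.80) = 135.17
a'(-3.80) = -1.28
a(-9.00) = -280.00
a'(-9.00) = 188.00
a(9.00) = 512.00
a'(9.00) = 224.00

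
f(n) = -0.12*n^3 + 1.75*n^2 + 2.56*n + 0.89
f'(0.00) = 2.56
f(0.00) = 0.89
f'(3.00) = 9.82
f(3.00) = 21.08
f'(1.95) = 8.02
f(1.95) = 11.65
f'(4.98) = 11.06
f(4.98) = 42.22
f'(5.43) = 10.95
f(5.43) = 47.18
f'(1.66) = 7.38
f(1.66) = 9.41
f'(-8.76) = -55.73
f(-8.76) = 193.42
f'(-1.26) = -2.42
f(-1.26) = 0.68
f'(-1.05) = -1.51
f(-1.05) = 0.27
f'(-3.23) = -12.50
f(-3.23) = 14.92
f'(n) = -0.36*n^2 + 3.5*n + 2.56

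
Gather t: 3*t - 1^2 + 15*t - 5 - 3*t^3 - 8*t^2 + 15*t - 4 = -3*t^3 - 8*t^2 + 33*t - 10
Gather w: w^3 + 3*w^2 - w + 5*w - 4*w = w^3 + 3*w^2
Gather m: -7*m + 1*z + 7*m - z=0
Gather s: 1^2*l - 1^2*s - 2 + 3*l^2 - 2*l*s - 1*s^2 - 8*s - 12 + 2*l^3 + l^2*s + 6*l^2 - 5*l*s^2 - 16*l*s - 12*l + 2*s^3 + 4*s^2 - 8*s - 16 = 2*l^3 + 9*l^2 - 11*l + 2*s^3 + s^2*(3 - 5*l) + s*(l^2 - 18*l - 17) - 30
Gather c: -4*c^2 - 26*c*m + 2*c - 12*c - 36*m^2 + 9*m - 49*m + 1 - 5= -4*c^2 + c*(-26*m - 10) - 36*m^2 - 40*m - 4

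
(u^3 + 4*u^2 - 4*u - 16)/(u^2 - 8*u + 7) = (u^3 + 4*u^2 - 4*u - 16)/(u^2 - 8*u + 7)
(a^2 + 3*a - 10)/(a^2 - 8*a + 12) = (a + 5)/(a - 6)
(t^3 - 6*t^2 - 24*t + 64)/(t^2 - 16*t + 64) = (t^2 + 2*t - 8)/(t - 8)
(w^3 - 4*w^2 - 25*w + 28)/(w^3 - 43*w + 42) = (w^2 - 3*w - 28)/(w^2 + w - 42)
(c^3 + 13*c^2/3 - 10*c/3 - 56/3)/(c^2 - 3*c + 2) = (3*c^2 + 19*c + 28)/(3*(c - 1))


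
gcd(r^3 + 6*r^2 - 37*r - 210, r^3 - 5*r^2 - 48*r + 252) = r^2 + r - 42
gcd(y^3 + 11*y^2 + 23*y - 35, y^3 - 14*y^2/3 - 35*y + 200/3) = y + 5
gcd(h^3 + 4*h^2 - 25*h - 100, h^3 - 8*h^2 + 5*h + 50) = h - 5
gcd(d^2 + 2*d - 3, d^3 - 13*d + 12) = d - 1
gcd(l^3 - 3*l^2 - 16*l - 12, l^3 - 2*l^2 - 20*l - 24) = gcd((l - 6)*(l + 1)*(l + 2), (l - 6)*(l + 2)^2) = l^2 - 4*l - 12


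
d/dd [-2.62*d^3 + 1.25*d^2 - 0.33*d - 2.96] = -7.86*d^2 + 2.5*d - 0.33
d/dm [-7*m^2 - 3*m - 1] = -14*m - 3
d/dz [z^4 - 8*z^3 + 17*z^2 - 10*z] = 4*z^3 - 24*z^2 + 34*z - 10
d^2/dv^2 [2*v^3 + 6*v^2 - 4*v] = 12*v + 12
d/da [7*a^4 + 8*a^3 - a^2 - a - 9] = 28*a^3 + 24*a^2 - 2*a - 1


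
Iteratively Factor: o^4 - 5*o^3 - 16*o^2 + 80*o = (o)*(o^3 - 5*o^2 - 16*o + 80) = o*(o - 5)*(o^2 - 16) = o*(o - 5)*(o + 4)*(o - 4)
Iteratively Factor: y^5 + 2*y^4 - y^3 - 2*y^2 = (y)*(y^4 + 2*y^3 - y^2 - 2*y) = y*(y + 1)*(y^3 + y^2 - 2*y) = y*(y - 1)*(y + 1)*(y^2 + 2*y) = y^2*(y - 1)*(y + 1)*(y + 2)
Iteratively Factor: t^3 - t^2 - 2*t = (t + 1)*(t^2 - 2*t) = t*(t + 1)*(t - 2)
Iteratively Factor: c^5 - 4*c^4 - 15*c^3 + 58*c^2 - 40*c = (c - 1)*(c^4 - 3*c^3 - 18*c^2 + 40*c) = (c - 2)*(c - 1)*(c^3 - c^2 - 20*c) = (c - 5)*(c - 2)*(c - 1)*(c^2 + 4*c) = c*(c - 5)*(c - 2)*(c - 1)*(c + 4)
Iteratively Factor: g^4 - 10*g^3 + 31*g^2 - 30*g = (g - 2)*(g^3 - 8*g^2 + 15*g) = (g - 3)*(g - 2)*(g^2 - 5*g) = g*(g - 3)*(g - 2)*(g - 5)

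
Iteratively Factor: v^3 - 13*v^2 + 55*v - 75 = (v - 3)*(v^2 - 10*v + 25) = (v - 5)*(v - 3)*(v - 5)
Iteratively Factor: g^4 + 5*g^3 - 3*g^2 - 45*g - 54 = (g - 3)*(g^3 + 8*g^2 + 21*g + 18) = (g - 3)*(g + 3)*(g^2 + 5*g + 6) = (g - 3)*(g + 2)*(g + 3)*(g + 3)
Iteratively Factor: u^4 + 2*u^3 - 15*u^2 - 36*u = (u - 4)*(u^3 + 6*u^2 + 9*u) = u*(u - 4)*(u^2 + 6*u + 9) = u*(u - 4)*(u + 3)*(u + 3)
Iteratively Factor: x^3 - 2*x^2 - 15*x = (x - 5)*(x^2 + 3*x) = (x - 5)*(x + 3)*(x)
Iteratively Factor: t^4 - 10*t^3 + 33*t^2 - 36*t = (t)*(t^3 - 10*t^2 + 33*t - 36) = t*(t - 4)*(t^2 - 6*t + 9) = t*(t - 4)*(t - 3)*(t - 3)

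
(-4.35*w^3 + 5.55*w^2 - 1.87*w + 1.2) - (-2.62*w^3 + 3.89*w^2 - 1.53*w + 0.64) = -1.73*w^3 + 1.66*w^2 - 0.34*w + 0.56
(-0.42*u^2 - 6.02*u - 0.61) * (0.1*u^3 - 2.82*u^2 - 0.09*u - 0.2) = -0.042*u^5 + 0.5824*u^4 + 16.9532*u^3 + 2.346*u^2 + 1.2589*u + 0.122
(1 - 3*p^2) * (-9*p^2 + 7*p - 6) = 27*p^4 - 21*p^3 + 9*p^2 + 7*p - 6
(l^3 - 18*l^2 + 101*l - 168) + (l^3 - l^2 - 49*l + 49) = 2*l^3 - 19*l^2 + 52*l - 119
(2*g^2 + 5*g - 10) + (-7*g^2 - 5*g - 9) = -5*g^2 - 19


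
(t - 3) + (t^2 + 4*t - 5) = t^2 + 5*t - 8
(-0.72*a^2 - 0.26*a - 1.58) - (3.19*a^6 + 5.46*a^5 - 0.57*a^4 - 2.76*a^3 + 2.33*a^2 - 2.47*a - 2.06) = -3.19*a^6 - 5.46*a^5 + 0.57*a^4 + 2.76*a^3 - 3.05*a^2 + 2.21*a + 0.48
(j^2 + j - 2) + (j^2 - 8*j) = 2*j^2 - 7*j - 2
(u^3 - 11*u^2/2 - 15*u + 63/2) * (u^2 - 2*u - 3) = u^5 - 15*u^4/2 - 7*u^3 + 78*u^2 - 18*u - 189/2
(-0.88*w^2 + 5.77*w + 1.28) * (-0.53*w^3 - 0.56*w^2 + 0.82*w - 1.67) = 0.4664*w^5 - 2.5653*w^4 - 4.6312*w^3 + 5.4842*w^2 - 8.5863*w - 2.1376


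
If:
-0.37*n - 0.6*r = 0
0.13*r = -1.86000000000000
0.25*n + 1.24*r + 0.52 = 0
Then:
No Solution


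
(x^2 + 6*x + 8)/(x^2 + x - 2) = (x + 4)/(x - 1)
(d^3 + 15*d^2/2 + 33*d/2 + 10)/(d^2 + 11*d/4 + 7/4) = 2*(2*d^2 + 13*d + 20)/(4*d + 7)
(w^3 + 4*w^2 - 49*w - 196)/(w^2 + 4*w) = w - 49/w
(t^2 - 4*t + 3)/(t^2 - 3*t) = (t - 1)/t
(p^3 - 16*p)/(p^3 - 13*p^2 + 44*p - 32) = p*(p + 4)/(p^2 - 9*p + 8)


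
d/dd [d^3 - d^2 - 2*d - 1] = 3*d^2 - 2*d - 2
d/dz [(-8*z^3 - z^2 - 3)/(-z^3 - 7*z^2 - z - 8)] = (55*z^4 + 16*z^3 + 184*z^2 - 26*z - 3)/(z^6 + 14*z^5 + 51*z^4 + 30*z^3 + 113*z^2 + 16*z + 64)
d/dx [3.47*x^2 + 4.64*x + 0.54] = 6.94*x + 4.64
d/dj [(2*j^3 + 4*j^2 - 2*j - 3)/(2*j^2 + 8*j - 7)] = 2*(2*j^4 + 16*j^3 - 3*j^2 - 22*j + 19)/(4*j^4 + 32*j^3 + 36*j^2 - 112*j + 49)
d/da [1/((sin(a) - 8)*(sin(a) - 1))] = (9 - 2*sin(a))*cos(a)/((sin(a) - 8)^2*(sin(a) - 1)^2)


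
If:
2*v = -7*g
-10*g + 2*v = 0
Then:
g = 0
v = 0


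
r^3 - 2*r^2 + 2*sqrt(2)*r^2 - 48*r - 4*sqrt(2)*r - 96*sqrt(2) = (r - 8)*(r + 6)*(r + 2*sqrt(2))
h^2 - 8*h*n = h*(h - 8*n)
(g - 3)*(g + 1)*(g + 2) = g^3 - 7*g - 6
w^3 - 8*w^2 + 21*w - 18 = (w - 3)^2*(w - 2)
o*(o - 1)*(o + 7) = o^3 + 6*o^2 - 7*o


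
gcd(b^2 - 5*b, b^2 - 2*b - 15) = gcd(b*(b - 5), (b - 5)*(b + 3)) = b - 5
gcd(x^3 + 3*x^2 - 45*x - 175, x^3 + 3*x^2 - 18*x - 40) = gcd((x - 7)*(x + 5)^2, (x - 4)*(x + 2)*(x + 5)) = x + 5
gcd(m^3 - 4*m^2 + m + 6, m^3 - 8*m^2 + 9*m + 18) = m^2 - 2*m - 3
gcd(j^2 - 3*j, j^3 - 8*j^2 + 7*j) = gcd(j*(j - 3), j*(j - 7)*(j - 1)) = j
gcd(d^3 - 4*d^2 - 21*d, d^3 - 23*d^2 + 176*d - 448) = d - 7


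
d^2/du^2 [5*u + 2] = 0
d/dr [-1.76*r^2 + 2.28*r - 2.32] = 2.28 - 3.52*r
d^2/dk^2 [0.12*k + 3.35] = 0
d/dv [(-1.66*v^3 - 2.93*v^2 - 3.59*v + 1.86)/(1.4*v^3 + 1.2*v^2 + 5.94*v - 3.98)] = (2.11*v^4 - 9.6688*v^3 - 1.0878*v^2 + 18.8588*v + 3.2398)/(1.96*v^6 + 3.36*v^5 + 18.072*v^4 + 3.112*v^3 + 25.7316*v^2 - 47.2824*v + 15.8404)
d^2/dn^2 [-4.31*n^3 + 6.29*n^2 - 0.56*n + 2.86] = 12.58 - 25.86*n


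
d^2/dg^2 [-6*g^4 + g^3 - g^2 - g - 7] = -72*g^2 + 6*g - 2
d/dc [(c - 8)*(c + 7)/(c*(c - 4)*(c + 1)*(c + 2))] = 2*(-c^5 + 2*c^4 + 111*c^3 - 93*c^2 - 560*c - 224)/(c^2*(c^6 - 2*c^5 - 19*c^4 + 4*c^3 + 116*c^2 + 160*c + 64))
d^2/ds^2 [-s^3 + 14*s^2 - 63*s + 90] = 28 - 6*s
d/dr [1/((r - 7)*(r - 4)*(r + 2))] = (-(r - 7)*(r - 4) - (r - 7)*(r + 2) - (r - 4)*(r + 2))/((r - 7)^2*(r - 4)^2*(r + 2)^2)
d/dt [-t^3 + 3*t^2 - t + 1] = -3*t^2 + 6*t - 1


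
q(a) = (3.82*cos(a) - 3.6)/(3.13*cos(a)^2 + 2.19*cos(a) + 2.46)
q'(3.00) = 0.21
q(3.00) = -2.20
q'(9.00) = 0.58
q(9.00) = -2.31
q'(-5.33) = -0.94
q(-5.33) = -0.29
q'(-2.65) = -0.64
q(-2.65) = -2.35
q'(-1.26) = 1.87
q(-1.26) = -0.71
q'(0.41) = -0.22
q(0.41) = -0.01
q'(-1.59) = 2.88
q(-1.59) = -1.52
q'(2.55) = 0.69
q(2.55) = -2.42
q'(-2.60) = -0.67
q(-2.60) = -2.39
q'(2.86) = 0.41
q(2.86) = -2.24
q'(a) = (6.26*sin(a)*cos(a) + 2.19*sin(a))*(3.82*cos(a) - 3.6)/(3.13*cos(a)^2 + 2.19*cos(a) + 2.46)^2 - 3.82*sin(a)/(3.13*cos(a)^2 + 2.19*cos(a) + 2.46) = (11.9566*cos(a)^2 - 22.536*cos(a) - 17.2812)*sin(a)/(9.7969*cos(a)^4 + 13.7094*cos(a)^3 + 20.1957*cos(a)^2 + 10.7748*cos(a) + 6.0516)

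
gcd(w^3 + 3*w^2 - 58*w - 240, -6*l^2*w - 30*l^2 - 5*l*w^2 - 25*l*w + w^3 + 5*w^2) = w + 5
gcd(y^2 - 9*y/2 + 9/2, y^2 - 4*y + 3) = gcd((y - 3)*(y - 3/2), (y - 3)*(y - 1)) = y - 3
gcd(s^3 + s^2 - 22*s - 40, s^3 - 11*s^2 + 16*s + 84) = s + 2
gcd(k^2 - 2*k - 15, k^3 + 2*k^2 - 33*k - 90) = k + 3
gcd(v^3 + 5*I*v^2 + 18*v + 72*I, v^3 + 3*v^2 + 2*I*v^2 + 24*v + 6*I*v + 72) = v^2 + 2*I*v + 24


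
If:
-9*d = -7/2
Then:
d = 7/18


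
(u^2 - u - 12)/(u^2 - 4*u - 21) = (u - 4)/(u - 7)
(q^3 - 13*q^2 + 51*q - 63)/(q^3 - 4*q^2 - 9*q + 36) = (q^2 - 10*q + 21)/(q^2 - q - 12)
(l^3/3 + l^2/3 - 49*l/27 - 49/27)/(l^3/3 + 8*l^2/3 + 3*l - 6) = (l^3 + l^2 - 49*l/9 - 49/9)/(l^3 + 8*l^2 + 9*l - 18)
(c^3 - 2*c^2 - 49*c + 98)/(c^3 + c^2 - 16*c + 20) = (c^2 - 49)/(c^2 + 3*c - 10)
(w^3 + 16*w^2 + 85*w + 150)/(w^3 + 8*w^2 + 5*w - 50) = (w + 6)/(w - 2)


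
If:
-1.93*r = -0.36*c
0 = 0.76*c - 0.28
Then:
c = 0.37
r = 0.07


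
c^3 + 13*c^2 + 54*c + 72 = (c + 3)*(c + 4)*(c + 6)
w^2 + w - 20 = (w - 4)*(w + 5)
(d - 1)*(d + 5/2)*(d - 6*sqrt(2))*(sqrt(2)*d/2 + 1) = sqrt(2)*d^4/2 - 5*d^3 + 3*sqrt(2)*d^3/4 - 29*sqrt(2)*d^2/4 - 15*d^2/2 - 9*sqrt(2)*d + 25*d/2 + 15*sqrt(2)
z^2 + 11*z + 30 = (z + 5)*(z + 6)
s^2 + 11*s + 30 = (s + 5)*(s + 6)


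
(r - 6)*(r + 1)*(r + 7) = r^3 + 2*r^2 - 41*r - 42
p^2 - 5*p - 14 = (p - 7)*(p + 2)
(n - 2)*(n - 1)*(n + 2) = n^3 - n^2 - 4*n + 4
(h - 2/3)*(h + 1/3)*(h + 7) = h^3 + 20*h^2/3 - 23*h/9 - 14/9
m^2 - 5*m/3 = m*(m - 5/3)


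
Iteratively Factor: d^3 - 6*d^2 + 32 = (d + 2)*(d^2 - 8*d + 16) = (d - 4)*(d + 2)*(d - 4)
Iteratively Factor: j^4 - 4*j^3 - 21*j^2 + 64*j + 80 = (j - 4)*(j^3 - 21*j - 20) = (j - 4)*(j + 4)*(j^2 - 4*j - 5) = (j - 4)*(j + 1)*(j + 4)*(j - 5)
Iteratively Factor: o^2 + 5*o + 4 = (o + 4)*(o + 1)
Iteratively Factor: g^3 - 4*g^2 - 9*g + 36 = (g - 4)*(g^2 - 9) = (g - 4)*(g + 3)*(g - 3)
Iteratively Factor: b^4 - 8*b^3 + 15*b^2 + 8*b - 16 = (b - 4)*(b^3 - 4*b^2 - b + 4) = (b - 4)*(b + 1)*(b^2 - 5*b + 4) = (b - 4)^2*(b + 1)*(b - 1)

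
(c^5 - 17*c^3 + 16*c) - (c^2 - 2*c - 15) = c^5 - 17*c^3 - c^2 + 18*c + 15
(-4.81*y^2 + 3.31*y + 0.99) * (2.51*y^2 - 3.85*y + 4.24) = -12.0731*y^4 + 26.8266*y^3 - 30.653*y^2 + 10.2229*y + 4.1976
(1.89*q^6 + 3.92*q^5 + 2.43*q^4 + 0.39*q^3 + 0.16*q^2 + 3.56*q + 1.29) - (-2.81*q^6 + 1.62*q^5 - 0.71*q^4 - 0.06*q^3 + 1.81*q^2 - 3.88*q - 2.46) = 4.7*q^6 + 2.3*q^5 + 3.14*q^4 + 0.45*q^3 - 1.65*q^2 + 7.44*q + 3.75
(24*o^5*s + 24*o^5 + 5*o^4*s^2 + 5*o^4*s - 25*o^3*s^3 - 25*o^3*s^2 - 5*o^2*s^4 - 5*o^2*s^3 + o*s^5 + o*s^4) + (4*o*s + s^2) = 24*o^5*s + 24*o^5 + 5*o^4*s^2 + 5*o^4*s - 25*o^3*s^3 - 25*o^3*s^2 - 5*o^2*s^4 - 5*o^2*s^3 + o*s^5 + o*s^4 + 4*o*s + s^2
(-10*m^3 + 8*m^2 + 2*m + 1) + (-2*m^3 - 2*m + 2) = -12*m^3 + 8*m^2 + 3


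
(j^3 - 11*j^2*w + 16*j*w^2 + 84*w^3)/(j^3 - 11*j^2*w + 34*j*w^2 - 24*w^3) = (j^2 - 5*j*w - 14*w^2)/(j^2 - 5*j*w + 4*w^2)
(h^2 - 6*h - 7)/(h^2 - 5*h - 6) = (h - 7)/(h - 6)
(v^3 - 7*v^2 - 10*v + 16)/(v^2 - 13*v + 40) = (v^2 + v - 2)/(v - 5)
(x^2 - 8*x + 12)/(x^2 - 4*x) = (x^2 - 8*x + 12)/(x*(x - 4))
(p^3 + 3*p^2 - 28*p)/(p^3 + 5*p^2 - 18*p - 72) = p*(p + 7)/(p^2 + 9*p + 18)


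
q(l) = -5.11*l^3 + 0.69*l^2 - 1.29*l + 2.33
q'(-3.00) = -143.40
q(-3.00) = 150.38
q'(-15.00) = -3471.24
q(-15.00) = 17423.18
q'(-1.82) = -54.58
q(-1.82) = 37.77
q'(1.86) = -51.76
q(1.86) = -30.56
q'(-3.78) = -225.55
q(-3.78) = 293.06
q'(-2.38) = -91.41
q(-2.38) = 78.20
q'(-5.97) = -555.90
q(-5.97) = 1121.91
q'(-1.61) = -43.25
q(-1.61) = 27.52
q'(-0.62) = -8.04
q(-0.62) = 4.61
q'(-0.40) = -4.29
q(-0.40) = 3.28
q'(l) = -15.33*l^2 + 1.38*l - 1.29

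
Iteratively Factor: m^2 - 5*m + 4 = (m - 4)*(m - 1)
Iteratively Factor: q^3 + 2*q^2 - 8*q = (q + 4)*(q^2 - 2*q) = q*(q + 4)*(q - 2)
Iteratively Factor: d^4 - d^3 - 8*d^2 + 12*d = (d - 2)*(d^3 + d^2 - 6*d) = (d - 2)*(d + 3)*(d^2 - 2*d) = d*(d - 2)*(d + 3)*(d - 2)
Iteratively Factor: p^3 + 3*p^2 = (p)*(p^2 + 3*p) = p^2*(p + 3)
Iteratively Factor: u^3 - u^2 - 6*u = (u)*(u^2 - u - 6) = u*(u - 3)*(u + 2)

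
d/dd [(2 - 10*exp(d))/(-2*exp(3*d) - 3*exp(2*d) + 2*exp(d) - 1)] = (-40*exp(3*d) - 18*exp(2*d) + 12*exp(d) + 6)*exp(d)/(4*exp(6*d) + 12*exp(5*d) + exp(4*d) - 8*exp(3*d) + 10*exp(2*d) - 4*exp(d) + 1)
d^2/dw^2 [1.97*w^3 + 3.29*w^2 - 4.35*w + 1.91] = 11.82*w + 6.58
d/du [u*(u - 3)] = 2*u - 3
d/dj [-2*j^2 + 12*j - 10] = 12 - 4*j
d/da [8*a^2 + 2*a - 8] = 16*a + 2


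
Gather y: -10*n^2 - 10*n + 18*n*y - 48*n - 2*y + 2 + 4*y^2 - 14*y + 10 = -10*n^2 - 58*n + 4*y^2 + y*(18*n - 16) + 12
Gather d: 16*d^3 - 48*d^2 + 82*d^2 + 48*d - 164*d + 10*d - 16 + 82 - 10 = 16*d^3 + 34*d^2 - 106*d + 56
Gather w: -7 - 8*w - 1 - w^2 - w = -w^2 - 9*w - 8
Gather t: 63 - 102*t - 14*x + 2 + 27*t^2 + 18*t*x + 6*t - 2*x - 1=27*t^2 + t*(18*x - 96) - 16*x + 64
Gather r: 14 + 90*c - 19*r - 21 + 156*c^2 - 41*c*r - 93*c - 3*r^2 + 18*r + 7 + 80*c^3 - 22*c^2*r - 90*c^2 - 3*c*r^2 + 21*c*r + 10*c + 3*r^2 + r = 80*c^3 + 66*c^2 - 3*c*r^2 + 7*c + r*(-22*c^2 - 20*c)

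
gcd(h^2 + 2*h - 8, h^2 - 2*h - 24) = h + 4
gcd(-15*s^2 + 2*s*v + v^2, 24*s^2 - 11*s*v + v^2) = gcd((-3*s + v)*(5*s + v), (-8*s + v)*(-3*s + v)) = 3*s - v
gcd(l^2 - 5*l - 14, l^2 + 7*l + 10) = l + 2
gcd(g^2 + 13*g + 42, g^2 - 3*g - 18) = 1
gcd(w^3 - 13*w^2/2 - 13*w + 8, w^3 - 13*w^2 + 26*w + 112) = w^2 - 6*w - 16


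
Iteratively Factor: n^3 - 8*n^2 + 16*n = (n)*(n^2 - 8*n + 16) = n*(n - 4)*(n - 4)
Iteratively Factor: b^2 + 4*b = (b)*(b + 4)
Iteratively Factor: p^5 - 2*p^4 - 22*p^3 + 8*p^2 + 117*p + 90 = (p - 3)*(p^4 + p^3 - 19*p^2 - 49*p - 30) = (p - 3)*(p + 1)*(p^3 - 19*p - 30) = (p - 3)*(p + 1)*(p + 3)*(p^2 - 3*p - 10) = (p - 3)*(p + 1)*(p + 2)*(p + 3)*(p - 5)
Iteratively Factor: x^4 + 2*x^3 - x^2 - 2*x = (x)*(x^3 + 2*x^2 - x - 2) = x*(x - 1)*(x^2 + 3*x + 2) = x*(x - 1)*(x + 1)*(x + 2)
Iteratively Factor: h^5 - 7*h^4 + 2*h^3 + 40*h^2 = (h + 2)*(h^4 - 9*h^3 + 20*h^2) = h*(h + 2)*(h^3 - 9*h^2 + 20*h) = h*(h - 4)*(h + 2)*(h^2 - 5*h) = h*(h - 5)*(h - 4)*(h + 2)*(h)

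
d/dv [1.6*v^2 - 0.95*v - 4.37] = 3.2*v - 0.95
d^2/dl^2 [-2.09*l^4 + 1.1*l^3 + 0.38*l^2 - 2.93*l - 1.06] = -25.08*l^2 + 6.6*l + 0.76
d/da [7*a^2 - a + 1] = 14*a - 1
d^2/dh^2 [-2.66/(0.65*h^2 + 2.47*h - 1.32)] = (2.2477*h^2 + 8.54126*h - 2.66*(1.3*h + 2.47)*(2.6*h + 4.94) - 4.56456)/(0.65*h^2 + 2.47*h - 1.32)^3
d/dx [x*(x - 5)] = 2*x - 5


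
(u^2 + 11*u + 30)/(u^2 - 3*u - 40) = (u + 6)/(u - 8)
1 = 1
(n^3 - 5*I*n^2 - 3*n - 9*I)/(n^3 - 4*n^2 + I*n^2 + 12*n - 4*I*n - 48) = (n^2 - 2*I*n + 3)/(n^2 + 4*n*(-1 + I) - 16*I)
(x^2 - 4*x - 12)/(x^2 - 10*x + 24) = (x + 2)/(x - 4)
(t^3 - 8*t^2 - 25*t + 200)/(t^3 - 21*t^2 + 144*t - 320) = (t + 5)/(t - 8)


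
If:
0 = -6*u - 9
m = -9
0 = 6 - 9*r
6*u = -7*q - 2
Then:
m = -9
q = 1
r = 2/3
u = -3/2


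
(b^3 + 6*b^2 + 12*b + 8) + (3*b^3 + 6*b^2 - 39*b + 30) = 4*b^3 + 12*b^2 - 27*b + 38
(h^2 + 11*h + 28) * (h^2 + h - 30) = h^4 + 12*h^3 + 9*h^2 - 302*h - 840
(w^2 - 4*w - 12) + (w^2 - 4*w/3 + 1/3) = 2*w^2 - 16*w/3 - 35/3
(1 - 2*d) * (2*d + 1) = 1 - 4*d^2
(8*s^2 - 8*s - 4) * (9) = 72*s^2 - 72*s - 36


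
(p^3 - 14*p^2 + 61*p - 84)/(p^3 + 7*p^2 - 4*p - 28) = (p^3 - 14*p^2 + 61*p - 84)/(p^3 + 7*p^2 - 4*p - 28)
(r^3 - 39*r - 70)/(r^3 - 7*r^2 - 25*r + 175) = (r + 2)/(r - 5)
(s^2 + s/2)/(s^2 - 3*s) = (s + 1/2)/(s - 3)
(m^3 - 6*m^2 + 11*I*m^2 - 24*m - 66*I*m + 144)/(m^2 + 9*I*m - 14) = (m^3 + m^2*(-6 + 11*I) + m*(-24 - 66*I) + 144)/(m^2 + 9*I*m - 14)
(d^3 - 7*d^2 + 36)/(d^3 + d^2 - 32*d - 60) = (d - 3)/(d + 5)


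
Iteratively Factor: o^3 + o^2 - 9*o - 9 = (o + 3)*(o^2 - 2*o - 3) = (o + 1)*(o + 3)*(o - 3)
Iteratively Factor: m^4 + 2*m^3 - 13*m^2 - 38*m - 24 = (m - 4)*(m^3 + 6*m^2 + 11*m + 6) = (m - 4)*(m + 2)*(m^2 + 4*m + 3) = (m - 4)*(m + 1)*(m + 2)*(m + 3)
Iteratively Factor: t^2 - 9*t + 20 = (t - 4)*(t - 5)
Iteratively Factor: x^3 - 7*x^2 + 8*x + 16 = (x - 4)*(x^2 - 3*x - 4) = (x - 4)*(x + 1)*(x - 4)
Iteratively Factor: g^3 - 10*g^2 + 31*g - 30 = (g - 3)*(g^2 - 7*g + 10) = (g - 3)*(g - 2)*(g - 5)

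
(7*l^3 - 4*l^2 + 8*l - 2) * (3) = 21*l^3 - 12*l^2 + 24*l - 6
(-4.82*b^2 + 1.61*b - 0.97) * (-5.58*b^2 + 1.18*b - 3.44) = 26.8956*b^4 - 14.6714*b^3 + 23.8932*b^2 - 6.683*b + 3.3368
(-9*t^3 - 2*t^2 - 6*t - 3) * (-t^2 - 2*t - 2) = 9*t^5 + 20*t^4 + 28*t^3 + 19*t^2 + 18*t + 6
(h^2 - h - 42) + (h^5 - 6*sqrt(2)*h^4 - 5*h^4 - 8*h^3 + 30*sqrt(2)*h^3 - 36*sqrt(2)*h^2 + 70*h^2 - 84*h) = h^5 - 6*sqrt(2)*h^4 - 5*h^4 - 8*h^3 + 30*sqrt(2)*h^3 - 36*sqrt(2)*h^2 + 71*h^2 - 85*h - 42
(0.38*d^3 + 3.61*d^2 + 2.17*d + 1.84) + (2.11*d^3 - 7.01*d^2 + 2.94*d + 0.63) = 2.49*d^3 - 3.4*d^2 + 5.11*d + 2.47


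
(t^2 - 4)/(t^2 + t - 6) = (t + 2)/(t + 3)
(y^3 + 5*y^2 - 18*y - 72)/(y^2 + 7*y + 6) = (y^2 - y - 12)/(y + 1)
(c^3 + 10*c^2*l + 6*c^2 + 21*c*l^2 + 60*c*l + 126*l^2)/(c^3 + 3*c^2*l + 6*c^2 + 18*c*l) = (c + 7*l)/c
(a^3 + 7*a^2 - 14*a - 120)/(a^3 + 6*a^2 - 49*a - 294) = (a^2 + a - 20)/(a^2 - 49)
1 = 1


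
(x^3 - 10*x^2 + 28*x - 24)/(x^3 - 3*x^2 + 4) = (x - 6)/(x + 1)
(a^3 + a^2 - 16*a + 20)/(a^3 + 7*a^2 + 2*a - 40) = (a - 2)/(a + 4)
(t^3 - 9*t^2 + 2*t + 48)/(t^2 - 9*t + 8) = (t^2 - t - 6)/(t - 1)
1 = 1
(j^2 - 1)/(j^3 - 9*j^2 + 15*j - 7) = (j + 1)/(j^2 - 8*j + 7)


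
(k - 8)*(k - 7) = k^2 - 15*k + 56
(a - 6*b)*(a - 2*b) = a^2 - 8*a*b + 12*b^2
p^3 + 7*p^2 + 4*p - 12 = (p - 1)*(p + 2)*(p + 6)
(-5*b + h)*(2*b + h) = -10*b^2 - 3*b*h + h^2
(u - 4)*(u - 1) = u^2 - 5*u + 4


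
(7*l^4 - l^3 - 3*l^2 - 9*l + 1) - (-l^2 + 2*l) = 7*l^4 - l^3 - 2*l^2 - 11*l + 1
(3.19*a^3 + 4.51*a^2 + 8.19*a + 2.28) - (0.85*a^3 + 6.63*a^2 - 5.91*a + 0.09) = 2.34*a^3 - 2.12*a^2 + 14.1*a + 2.19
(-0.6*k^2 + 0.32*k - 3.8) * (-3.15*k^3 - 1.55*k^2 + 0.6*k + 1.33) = 1.89*k^5 - 0.0780000000000001*k^4 + 11.114*k^3 + 5.284*k^2 - 1.8544*k - 5.054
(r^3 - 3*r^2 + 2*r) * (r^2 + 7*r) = r^5 + 4*r^4 - 19*r^3 + 14*r^2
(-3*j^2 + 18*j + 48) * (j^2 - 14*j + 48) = -3*j^4 + 60*j^3 - 348*j^2 + 192*j + 2304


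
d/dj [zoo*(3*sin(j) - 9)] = zoo*cos(j)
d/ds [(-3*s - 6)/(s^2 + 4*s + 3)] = 3*(-s^2 - 4*s + 2*(s + 2)^2 - 3)/(s^2 + 4*s + 3)^2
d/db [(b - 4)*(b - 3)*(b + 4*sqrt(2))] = 3*b^2 - 14*b + 8*sqrt(2)*b - 28*sqrt(2) + 12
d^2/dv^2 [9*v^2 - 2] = 18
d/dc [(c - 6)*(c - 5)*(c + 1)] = 3*c^2 - 20*c + 19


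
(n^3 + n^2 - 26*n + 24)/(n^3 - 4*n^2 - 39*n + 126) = (n^2 - 5*n + 4)/(n^2 - 10*n + 21)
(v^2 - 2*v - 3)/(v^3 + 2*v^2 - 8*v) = (v^2 - 2*v - 3)/(v*(v^2 + 2*v - 8))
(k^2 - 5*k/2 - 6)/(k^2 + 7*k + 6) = (k^2 - 5*k/2 - 6)/(k^2 + 7*k + 6)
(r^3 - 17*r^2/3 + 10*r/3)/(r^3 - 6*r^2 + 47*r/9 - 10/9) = 3*r/(3*r - 1)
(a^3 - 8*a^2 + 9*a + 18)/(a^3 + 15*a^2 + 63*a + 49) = (a^2 - 9*a + 18)/(a^2 + 14*a + 49)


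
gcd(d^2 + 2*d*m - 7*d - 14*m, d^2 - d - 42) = d - 7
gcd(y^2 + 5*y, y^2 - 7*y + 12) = 1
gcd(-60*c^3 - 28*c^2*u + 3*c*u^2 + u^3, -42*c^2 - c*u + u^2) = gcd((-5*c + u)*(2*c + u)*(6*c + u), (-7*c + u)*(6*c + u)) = 6*c + u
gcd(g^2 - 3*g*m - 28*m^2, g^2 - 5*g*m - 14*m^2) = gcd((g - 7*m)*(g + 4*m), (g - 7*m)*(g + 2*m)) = g - 7*m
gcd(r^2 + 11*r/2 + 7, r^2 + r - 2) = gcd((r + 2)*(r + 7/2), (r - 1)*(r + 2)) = r + 2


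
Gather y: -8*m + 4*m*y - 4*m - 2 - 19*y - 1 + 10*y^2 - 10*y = -12*m + 10*y^2 + y*(4*m - 29) - 3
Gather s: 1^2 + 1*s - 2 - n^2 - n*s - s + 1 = -n^2 - n*s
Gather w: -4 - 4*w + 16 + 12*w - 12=8*w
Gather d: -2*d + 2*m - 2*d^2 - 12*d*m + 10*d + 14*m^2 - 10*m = -2*d^2 + d*(8 - 12*m) + 14*m^2 - 8*m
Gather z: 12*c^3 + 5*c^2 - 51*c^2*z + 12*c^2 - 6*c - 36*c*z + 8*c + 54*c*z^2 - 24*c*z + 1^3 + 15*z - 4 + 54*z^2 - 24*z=12*c^3 + 17*c^2 + 2*c + z^2*(54*c + 54) + z*(-51*c^2 - 60*c - 9) - 3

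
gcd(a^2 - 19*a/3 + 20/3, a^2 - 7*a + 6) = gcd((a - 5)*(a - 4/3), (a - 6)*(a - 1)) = 1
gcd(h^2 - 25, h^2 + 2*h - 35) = h - 5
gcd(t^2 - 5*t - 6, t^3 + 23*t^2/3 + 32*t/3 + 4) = t + 1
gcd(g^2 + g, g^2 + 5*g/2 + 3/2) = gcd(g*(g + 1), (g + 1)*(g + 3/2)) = g + 1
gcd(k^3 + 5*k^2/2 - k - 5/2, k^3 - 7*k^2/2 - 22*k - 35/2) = k^2 + 7*k/2 + 5/2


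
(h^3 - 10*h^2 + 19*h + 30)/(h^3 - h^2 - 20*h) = (h^2 - 5*h - 6)/(h*(h + 4))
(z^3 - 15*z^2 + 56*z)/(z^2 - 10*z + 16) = z*(z - 7)/(z - 2)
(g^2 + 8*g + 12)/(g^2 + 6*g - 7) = (g^2 + 8*g + 12)/(g^2 + 6*g - 7)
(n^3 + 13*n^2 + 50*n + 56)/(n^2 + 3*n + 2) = (n^2 + 11*n + 28)/(n + 1)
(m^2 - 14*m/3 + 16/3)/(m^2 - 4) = (m - 8/3)/(m + 2)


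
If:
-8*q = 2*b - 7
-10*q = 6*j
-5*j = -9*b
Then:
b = -175/166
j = -315/166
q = 189/166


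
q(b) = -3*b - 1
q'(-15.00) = -3.00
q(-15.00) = 44.00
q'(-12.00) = -3.00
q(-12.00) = 35.00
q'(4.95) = -3.00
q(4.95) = -15.85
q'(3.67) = -3.00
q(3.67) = -12.01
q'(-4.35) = -3.00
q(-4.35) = 12.05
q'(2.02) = -3.00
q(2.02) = -7.06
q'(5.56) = -3.00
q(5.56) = -17.68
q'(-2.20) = -3.00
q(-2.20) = 5.60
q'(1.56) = -3.00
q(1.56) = -5.68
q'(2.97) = -3.00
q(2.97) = -9.91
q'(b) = -3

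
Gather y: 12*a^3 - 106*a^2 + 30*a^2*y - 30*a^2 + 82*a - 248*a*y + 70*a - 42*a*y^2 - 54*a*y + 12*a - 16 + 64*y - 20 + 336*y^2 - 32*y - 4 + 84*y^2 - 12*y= 12*a^3 - 136*a^2 + 164*a + y^2*(420 - 42*a) + y*(30*a^2 - 302*a + 20) - 40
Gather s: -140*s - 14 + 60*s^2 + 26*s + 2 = 60*s^2 - 114*s - 12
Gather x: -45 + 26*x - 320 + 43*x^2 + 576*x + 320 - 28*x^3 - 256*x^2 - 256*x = -28*x^3 - 213*x^2 + 346*x - 45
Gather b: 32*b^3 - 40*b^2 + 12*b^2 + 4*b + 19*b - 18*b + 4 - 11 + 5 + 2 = 32*b^3 - 28*b^2 + 5*b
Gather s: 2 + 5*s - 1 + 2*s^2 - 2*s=2*s^2 + 3*s + 1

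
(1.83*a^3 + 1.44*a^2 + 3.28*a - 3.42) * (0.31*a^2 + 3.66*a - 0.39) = 0.5673*a^5 + 7.1442*a^4 + 5.5735*a^3 + 10.383*a^2 - 13.7964*a + 1.3338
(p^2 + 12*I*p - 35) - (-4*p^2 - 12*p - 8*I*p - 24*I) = 5*p^2 + 12*p + 20*I*p - 35 + 24*I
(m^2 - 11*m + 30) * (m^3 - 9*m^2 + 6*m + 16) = m^5 - 20*m^4 + 135*m^3 - 320*m^2 + 4*m + 480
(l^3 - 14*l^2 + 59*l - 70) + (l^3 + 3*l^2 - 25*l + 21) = 2*l^3 - 11*l^2 + 34*l - 49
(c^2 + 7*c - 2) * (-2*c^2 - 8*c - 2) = -2*c^4 - 22*c^3 - 54*c^2 + 2*c + 4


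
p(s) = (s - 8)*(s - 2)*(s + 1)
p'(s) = (s - 8)*(s - 2) + (s - 8)*(s + 1) + (s - 2)*(s + 1) = 3*s^2 - 18*s + 6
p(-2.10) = -45.55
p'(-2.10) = 57.03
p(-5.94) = -546.78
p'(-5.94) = 218.77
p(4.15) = -42.63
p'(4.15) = -17.03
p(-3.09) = -117.98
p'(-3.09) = 90.26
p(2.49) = -9.42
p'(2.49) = -20.22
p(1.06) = 13.44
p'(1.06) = -9.71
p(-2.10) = -45.55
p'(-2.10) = 57.03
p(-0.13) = 15.07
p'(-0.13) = 8.39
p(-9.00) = -1496.00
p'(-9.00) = 411.00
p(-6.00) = -560.00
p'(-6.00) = 222.00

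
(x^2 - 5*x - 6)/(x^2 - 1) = (x - 6)/(x - 1)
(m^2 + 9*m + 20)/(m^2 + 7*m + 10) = (m + 4)/(m + 2)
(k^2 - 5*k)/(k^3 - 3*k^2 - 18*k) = (5 - k)/(-k^2 + 3*k + 18)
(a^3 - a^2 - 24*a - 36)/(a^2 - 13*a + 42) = (a^2 + 5*a + 6)/(a - 7)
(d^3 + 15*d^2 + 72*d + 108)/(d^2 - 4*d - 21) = (d^2 + 12*d + 36)/(d - 7)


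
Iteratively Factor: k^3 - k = (k + 1)*(k^2 - k) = k*(k + 1)*(k - 1)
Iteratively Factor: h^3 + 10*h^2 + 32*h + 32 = (h + 4)*(h^2 + 6*h + 8) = (h + 4)^2*(h + 2)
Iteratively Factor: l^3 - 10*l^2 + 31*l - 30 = (l - 2)*(l^2 - 8*l + 15) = (l - 3)*(l - 2)*(l - 5)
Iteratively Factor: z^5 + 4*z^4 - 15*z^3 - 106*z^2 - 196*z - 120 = (z + 3)*(z^4 + z^3 - 18*z^2 - 52*z - 40) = (z - 5)*(z + 3)*(z^3 + 6*z^2 + 12*z + 8) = (z - 5)*(z + 2)*(z + 3)*(z^2 + 4*z + 4) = (z - 5)*(z + 2)^2*(z + 3)*(z + 2)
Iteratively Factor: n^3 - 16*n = (n + 4)*(n^2 - 4*n) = n*(n + 4)*(n - 4)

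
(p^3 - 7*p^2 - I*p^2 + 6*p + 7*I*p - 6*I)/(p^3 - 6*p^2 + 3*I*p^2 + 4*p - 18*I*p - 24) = (p - 1)/(p + 4*I)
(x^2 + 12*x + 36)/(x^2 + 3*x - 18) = (x + 6)/(x - 3)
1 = 1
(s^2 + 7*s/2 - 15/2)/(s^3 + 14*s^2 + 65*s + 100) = (s - 3/2)/(s^2 + 9*s + 20)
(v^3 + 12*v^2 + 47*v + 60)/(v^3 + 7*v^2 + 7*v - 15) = (v + 4)/(v - 1)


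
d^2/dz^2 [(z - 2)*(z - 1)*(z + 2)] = 6*z - 2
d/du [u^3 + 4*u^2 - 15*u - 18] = 3*u^2 + 8*u - 15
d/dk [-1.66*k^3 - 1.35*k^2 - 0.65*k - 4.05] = -4.98*k^2 - 2.7*k - 0.65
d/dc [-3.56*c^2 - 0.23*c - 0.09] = -7.12*c - 0.23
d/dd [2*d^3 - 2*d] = 6*d^2 - 2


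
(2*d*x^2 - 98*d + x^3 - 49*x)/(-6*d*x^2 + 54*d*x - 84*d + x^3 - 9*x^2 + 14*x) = (2*d*x + 14*d + x^2 + 7*x)/(-6*d*x + 12*d + x^2 - 2*x)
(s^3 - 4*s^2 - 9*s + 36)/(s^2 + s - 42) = (s^3 - 4*s^2 - 9*s + 36)/(s^2 + s - 42)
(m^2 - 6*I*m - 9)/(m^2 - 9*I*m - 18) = (m - 3*I)/(m - 6*I)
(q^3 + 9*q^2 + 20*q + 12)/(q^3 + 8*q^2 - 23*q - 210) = (q^2 + 3*q + 2)/(q^2 + 2*q - 35)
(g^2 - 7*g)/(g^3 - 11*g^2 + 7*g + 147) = g/(g^2 - 4*g - 21)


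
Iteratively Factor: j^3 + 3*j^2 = (j)*(j^2 + 3*j) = j*(j + 3)*(j)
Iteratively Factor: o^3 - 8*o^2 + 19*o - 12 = (o - 4)*(o^2 - 4*o + 3) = (o - 4)*(o - 3)*(o - 1)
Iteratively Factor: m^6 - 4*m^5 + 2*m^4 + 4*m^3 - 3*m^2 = (m - 1)*(m^5 - 3*m^4 - m^3 + 3*m^2) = m*(m - 1)*(m^4 - 3*m^3 - m^2 + 3*m) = m*(m - 1)^2*(m^3 - 2*m^2 - 3*m) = m^2*(m - 1)^2*(m^2 - 2*m - 3) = m^2*(m - 3)*(m - 1)^2*(m + 1)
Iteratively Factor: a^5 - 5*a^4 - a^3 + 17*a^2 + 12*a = (a + 1)*(a^4 - 6*a^3 + 5*a^2 + 12*a) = (a + 1)^2*(a^3 - 7*a^2 + 12*a) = (a - 4)*(a + 1)^2*(a^2 - 3*a) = (a - 4)*(a - 3)*(a + 1)^2*(a)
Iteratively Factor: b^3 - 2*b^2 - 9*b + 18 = (b + 3)*(b^2 - 5*b + 6) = (b - 2)*(b + 3)*(b - 3)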